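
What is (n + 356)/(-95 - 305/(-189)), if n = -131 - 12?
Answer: -40257/17650 ≈ -2.2808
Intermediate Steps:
n = -143
(n + 356)/(-95 - 305/(-189)) = (-143 + 356)/(-95 - 305/(-189)) = 213/(-95 - 305*(-1/189)) = 213/(-95 + 305/189) = 213/(-17650/189) = 213*(-189/17650) = -40257/17650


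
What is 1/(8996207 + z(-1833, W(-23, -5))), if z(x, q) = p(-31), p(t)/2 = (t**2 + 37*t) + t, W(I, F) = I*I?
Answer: 1/8995773 ≈ 1.1116e-7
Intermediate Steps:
W(I, F) = I**2
p(t) = 2*t**2 + 76*t (p(t) = 2*((t**2 + 37*t) + t) = 2*(t**2 + 38*t) = 2*t**2 + 76*t)
z(x, q) = -434 (z(x, q) = 2*(-31)*(38 - 31) = 2*(-31)*7 = -434)
1/(8996207 + z(-1833, W(-23, -5))) = 1/(8996207 - 434) = 1/8995773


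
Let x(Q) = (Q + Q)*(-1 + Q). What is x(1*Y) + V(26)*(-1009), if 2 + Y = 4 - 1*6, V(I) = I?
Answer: -26194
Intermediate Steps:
Y = -4 (Y = -2 + (4 - 1*6) = -2 + (4 - 6) = -2 - 2 = -4)
x(Q) = 2*Q*(-1 + Q) (x(Q) = (2*Q)*(-1 + Q) = 2*Q*(-1 + Q))
x(1*Y) + V(26)*(-1009) = 2*(1*(-4))*(-1 + 1*(-4)) + 26*(-1009) = 2*(-4)*(-1 - 4) - 26234 = 2*(-4)*(-5) - 26234 = 40 - 26234 = -26194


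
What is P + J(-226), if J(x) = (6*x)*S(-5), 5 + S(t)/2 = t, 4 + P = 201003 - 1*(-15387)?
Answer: 243506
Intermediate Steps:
P = 216386 (P = -4 + (201003 - 1*(-15387)) = -4 + (201003 + 15387) = -4 + 216390 = 216386)
S(t) = -10 + 2*t
J(x) = -120*x (J(x) = (6*x)*(-10 + 2*(-5)) = (6*x)*(-10 - 10) = (6*x)*(-20) = -120*x)
P + J(-226) = 216386 - 120*(-226) = 216386 + 27120 = 243506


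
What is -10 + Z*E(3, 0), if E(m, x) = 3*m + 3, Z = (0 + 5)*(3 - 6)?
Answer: -190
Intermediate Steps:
Z = -15 (Z = 5*(-3) = -15)
E(m, x) = 3 + 3*m
-10 + Z*E(3, 0) = -10 - 15*(3 + 3*3) = -10 - 15*(3 + 9) = -10 - 15*12 = -10 - 180 = -190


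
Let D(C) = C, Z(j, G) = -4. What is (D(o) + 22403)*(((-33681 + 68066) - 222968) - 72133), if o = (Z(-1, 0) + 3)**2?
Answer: -5841081264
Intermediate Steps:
o = 1 (o = (-4 + 3)**2 = (-1)**2 = 1)
(D(o) + 22403)*(((-33681 + 68066) - 222968) - 72133) = (1 + 22403)*(((-33681 + 68066) - 222968) - 72133) = 22404*((34385 - 222968) - 72133) = 22404*(-188583 - 72133) = 22404*(-260716) = -5841081264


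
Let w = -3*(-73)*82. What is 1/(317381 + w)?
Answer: 1/335339 ≈ 2.9821e-6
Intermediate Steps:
w = 17958 (w = 219*82 = 17958)
1/(317381 + w) = 1/(317381 + 17958) = 1/335339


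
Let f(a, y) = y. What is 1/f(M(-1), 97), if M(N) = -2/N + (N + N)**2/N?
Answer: 1/97 ≈ 0.010309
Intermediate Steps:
M(N) = -2/N + 4*N (M(N) = -2/N + (2*N)**2/N = -2/N + (4*N**2)/N = -2/N + 4*N)
1/f(M(-1), 97) = 1/97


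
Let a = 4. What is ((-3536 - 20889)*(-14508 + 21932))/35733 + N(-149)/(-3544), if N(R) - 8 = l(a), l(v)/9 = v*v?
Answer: -80330400527/15829719 ≈ -5074.7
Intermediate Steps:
l(v) = 9*v² (l(v) = 9*(v*v) = 9*v²)
N(R) = 152 (N(R) = 8 + 9*4² = 8 + 9*16 = 8 + 144 = 152)
((-3536 - 20889)*(-14508 + 21932))/35733 + N(-149)/(-3544) = ((-3536 - 20889)*(-14508 + 21932))/35733 + 152/(-3544) = -24425*7424*(1/35733) + 152*(-1/3544) = -181331200*1/35733 - 19/443 = -181331200/35733 - 19/443 = -80330400527/15829719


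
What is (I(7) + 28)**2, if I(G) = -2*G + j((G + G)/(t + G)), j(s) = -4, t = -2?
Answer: 100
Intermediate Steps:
I(G) = -4 - 2*G (I(G) = -2*G - 4 = -4 - 2*G)
(I(7) + 28)**2 = ((-4 - 2*7) + 28)**2 = ((-4 - 14) + 28)**2 = (-18 + 28)**2 = 10**2 = 100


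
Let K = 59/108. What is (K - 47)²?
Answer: 25170289/11664 ≈ 2157.9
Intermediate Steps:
K = 59/108 (K = 59*(1/108) = 59/108 ≈ 0.54630)
(K - 47)² = (59/108 - 47)² = (-5017/108)² = 25170289/11664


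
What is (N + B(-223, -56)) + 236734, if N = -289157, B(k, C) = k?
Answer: -52646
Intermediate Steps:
(N + B(-223, -56)) + 236734 = (-289157 - 223) + 236734 = -289380 + 236734 = -52646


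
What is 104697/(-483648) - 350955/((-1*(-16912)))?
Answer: -3573110823/170405312 ≈ -20.968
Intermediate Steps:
104697/(-483648) - 350955/((-1*(-16912))) = 104697*(-1/483648) - 350955/16912 = -34899/161216 - 350955*1/16912 = -34899/161216 - 350955/16912 = -3573110823/170405312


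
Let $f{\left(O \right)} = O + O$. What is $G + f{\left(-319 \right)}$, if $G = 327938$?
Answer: $327300$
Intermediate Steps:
$f{\left(O \right)} = 2 O$
$G + f{\left(-319 \right)} = 327938 + 2 \left(-319\right) = 327938 - 638 = 327300$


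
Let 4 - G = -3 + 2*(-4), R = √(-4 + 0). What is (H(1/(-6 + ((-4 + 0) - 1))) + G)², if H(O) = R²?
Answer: 121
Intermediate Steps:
R = 2*I (R = √(-4) = 2*I ≈ 2.0*I)
G = 15 (G = 4 - (-3 + 2*(-4)) = 4 - (-3 - 8) = 4 - 1*(-11) = 4 + 11 = 15)
H(O) = -4 (H(O) = (2*I)² = -4)
(H(1/(-6 + ((-4 + 0) - 1))) + G)² = (-4 + 15)² = 11² = 121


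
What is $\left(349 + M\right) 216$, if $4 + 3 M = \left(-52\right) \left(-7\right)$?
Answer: $101304$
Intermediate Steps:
$M = 120$ ($M = - \frac{4}{3} + \frac{\left(-52\right) \left(-7\right)}{3} = - \frac{4}{3} + \frac{1}{3} \cdot 364 = - \frac{4}{3} + \frac{364}{3} = 120$)
$\left(349 + M\right) 216 = \left(349 + 120\right) 216 = 469 \cdot 216 = 101304$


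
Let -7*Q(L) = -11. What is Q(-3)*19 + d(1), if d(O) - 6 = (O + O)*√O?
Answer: 265/7 ≈ 37.857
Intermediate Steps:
d(O) = 6 + 2*O^(3/2) (d(O) = 6 + (O + O)*√O = 6 + (2*O)*√O = 6 + 2*O^(3/2))
Q(L) = 11/7 (Q(L) = -⅐*(-11) = 11/7)
Q(-3)*19 + d(1) = (11/7)*19 + (6 + 2*1^(3/2)) = 209/7 + (6 + 2*1) = 209/7 + (6 + 2) = 209/7 + 8 = 265/7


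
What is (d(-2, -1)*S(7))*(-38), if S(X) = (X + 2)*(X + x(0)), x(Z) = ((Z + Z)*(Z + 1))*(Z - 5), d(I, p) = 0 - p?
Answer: -2394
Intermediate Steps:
d(I, p) = -p
x(Z) = 2*Z*(1 + Z)*(-5 + Z) (x(Z) = ((2*Z)*(1 + Z))*(-5 + Z) = (2*Z*(1 + Z))*(-5 + Z) = 2*Z*(1 + Z)*(-5 + Z))
S(X) = X*(2 + X) (S(X) = (X + 2)*(X + 2*0*(-5 + 0**2 - 4*0)) = (2 + X)*(X + 2*0*(-5 + 0 + 0)) = (2 + X)*(X + 2*0*(-5)) = (2 + X)*(X + 0) = (2 + X)*X = X*(2 + X))
(d(-2, -1)*S(7))*(-38) = ((-1*(-1))*(7*(2 + 7)))*(-38) = (1*(7*9))*(-38) = (1*63)*(-38) = 63*(-38) = -2394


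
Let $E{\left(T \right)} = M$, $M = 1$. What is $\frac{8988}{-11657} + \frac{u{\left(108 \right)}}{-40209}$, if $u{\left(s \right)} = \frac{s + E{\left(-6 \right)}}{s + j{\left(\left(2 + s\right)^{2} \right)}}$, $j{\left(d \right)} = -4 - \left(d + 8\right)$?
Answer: $- \frac{4338226227355}{5626470621252} \approx -0.77104$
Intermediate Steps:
$E{\left(T \right)} = 1$
$j{\left(d \right)} = -12 - d$ ($j{\left(d \right)} = -4 - \left(8 + d\right) = -12 - d$)
$u{\left(s \right)} = \frac{1 + s}{-12 + s - \left(2 + s\right)^{2}}$ ($u{\left(s \right)} = \frac{s + 1}{s - \left(12 + \left(2 + s\right)^{2}\right)} = \frac{1 + s}{-12 + s - \left(2 + s\right)^{2}}$)
$\frac{8988}{-11657} + \frac{u{\left(108 \right)}}{-40209} = \frac{8988}{-11657} + \frac{\frac{1}{12 + \left(2 + 108\right)^{2} - 108} \left(-1 - 108\right)}{-40209} = 8988 \left(- \frac{1}{11657}\right) + \frac{-1 - 108}{12 + 110^{2} - 108} \left(- \frac{1}{40209}\right) = - \frac{8988}{11657} + \frac{1}{12 + 12100 - 108} \left(-109\right) \left(- \frac{1}{40209}\right) = - \frac{8988}{11657} + \frac{1}{12004} \left(-109\right) \left(- \frac{1}{40209}\right) = - \frac{8988}{11657} - - \frac{109}{482668836} = - \frac{8988}{11657} + \frac{109}{482668836} = - \frac{4338226227355}{5626470621252}$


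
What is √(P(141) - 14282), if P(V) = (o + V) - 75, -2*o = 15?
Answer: I*√56894/2 ≈ 119.26*I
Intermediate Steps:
o = -15/2 (o = -½*15 = -15/2 ≈ -7.5000)
P(V) = -165/2 + V (P(V) = (-15/2 + V) - 75 = -165/2 + V)
√(P(141) - 14282) = √((-165/2 + 141) - 14282) = √(117/2 - 14282) = √(-28447/2) = I*√56894/2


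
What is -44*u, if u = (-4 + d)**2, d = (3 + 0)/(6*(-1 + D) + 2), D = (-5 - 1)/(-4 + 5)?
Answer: -292259/400 ≈ -730.65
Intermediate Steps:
D = -6 (D = -6/1 = -6*1 = -6)
d = -3/40 (d = (3 + 0)/(6*(-1 - 6) + 2) = 3/(6*(-7) + 2) = 3/(-42 + 2) = 3/(-40) = 3*(-1/40) = -3/40 ≈ -0.075000)
u = 26569/1600 (u = (-4 - 3/40)**2 = (-163/40)**2 = 26569/1600 ≈ 16.606)
-44*u = -44*26569/1600 = -292259/400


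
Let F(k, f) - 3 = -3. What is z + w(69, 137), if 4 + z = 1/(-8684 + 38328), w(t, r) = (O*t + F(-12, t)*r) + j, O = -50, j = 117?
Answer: -98922027/29644 ≈ -3337.0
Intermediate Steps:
F(k, f) = 0 (F(k, f) = 3 - 3 = 0)
w(t, r) = 117 - 50*t (w(t, r) = (-50*t + 0*r) + 117 = (-50*t + 0) + 117 = -50*t + 117 = 117 - 50*t)
z = -118575/29644 (z = -4 + 1/(-8684 + 38328) = -4 + 1/29644 = -118575/29644 ≈ -4.0000)
z + w(69, 137) = -118575/29644 + (117 - 50*69) = -118575/29644 + (117 - 3450) = -118575/29644 - 3333 = -98922027/29644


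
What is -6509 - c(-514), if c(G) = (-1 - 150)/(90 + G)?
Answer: -2759967/424 ≈ -6509.4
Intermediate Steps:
c(G) = -151/(90 + G)
-6509 - c(-514) = -6509 - (-151)/(90 - 514) = -6509 - (-151)/(-424) = -6509 - (-151)*(-1)/424 = -6509 - 1*151/424 = -6509 - 151/424 = -2759967/424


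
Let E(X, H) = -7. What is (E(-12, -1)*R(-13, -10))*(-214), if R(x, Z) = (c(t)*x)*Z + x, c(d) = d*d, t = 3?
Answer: 1733186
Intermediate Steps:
c(d) = d²
R(x, Z) = x + 9*Z*x (R(x, Z) = (3²*x)*Z + x = (9*x)*Z + x = 9*Z*x + x = x + 9*Z*x)
(E(-12, -1)*R(-13, -10))*(-214) = -(-91)*(1 + 9*(-10))*(-214) = -(-91)*(1 - 90)*(-214) = -(-91)*(-89)*(-214) = -7*1157*(-214) = -8099*(-214) = 1733186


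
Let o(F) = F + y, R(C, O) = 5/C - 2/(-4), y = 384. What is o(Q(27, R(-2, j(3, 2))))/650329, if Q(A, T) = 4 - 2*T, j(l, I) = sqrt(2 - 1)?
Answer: 392/650329 ≈ 0.00060277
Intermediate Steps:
j(l, I) = 1 (j(l, I) = sqrt(1) = 1)
R(C, O) = 1/2 + 5/C (R(C, O) = 5/C - 2*(-1/4) = 5/C + 1/2 = 1/2 + 5/C)
o(F) = 384 + F (o(F) = F + 384 = 384 + F)
o(Q(27, R(-2, j(3, 2))))/650329 = (384 + (4 - (10 - 2)/(-2)))/650329 = (384 + (4 - (-1)*8/2))*(1/650329) = (384 + (4 - 2*(-2)))*(1/650329) = (384 + (4 + 4))*(1/650329) = (384 + 8)*(1/650329) = 392*(1/650329) = 392/650329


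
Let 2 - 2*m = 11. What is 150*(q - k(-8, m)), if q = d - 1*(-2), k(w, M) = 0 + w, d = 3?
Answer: 1950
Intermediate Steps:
m = -9/2 (m = 1 - ½*11 = 1 - 11/2 = -9/2 ≈ -4.5000)
k(w, M) = w
q = 5 (q = 3 - 1*(-2) = 3 + 2 = 5)
150*(q - k(-8, m)) = 150*(5 - 1*(-8)) = 150*(5 + 8) = 150*13 = 1950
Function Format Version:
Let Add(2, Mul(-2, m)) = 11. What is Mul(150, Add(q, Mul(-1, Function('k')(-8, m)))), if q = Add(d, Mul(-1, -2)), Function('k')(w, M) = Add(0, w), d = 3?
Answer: 1950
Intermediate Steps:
m = Rational(-9, 2) (m = Add(1, Mul(Rational(-1, 2), 11)) = Add(1, Rational(-11, 2)) = Rational(-9, 2) ≈ -4.5000)
Function('k')(w, M) = w
q = 5 (q = Add(3, Mul(-1, -2)) = Add(3, 2) = 5)
Mul(150, Add(q, Mul(-1, Function('k')(-8, m)))) = Mul(150, Add(5, Mul(-1, -8))) = Mul(150, Add(5, 8)) = Mul(150, 13) = 1950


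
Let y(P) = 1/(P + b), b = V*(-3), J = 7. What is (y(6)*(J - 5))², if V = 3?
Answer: 4/9 ≈ 0.44444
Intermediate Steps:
b = -9 (b = 3*(-3) = -9)
y(P) = 1/(-9 + P) (y(P) = 1/(P - 9) = 1/(-9 + P))
(y(6)*(J - 5))² = ((7 - 5)/(-9 + 6))² = (2/(-3))² = (-⅓*2)² = (-⅔)² = 4/9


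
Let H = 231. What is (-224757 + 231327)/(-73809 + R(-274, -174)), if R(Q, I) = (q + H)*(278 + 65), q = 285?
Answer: 2190/34393 ≈ 0.063676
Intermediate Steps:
R(Q, I) = 176988 (R(Q, I) = (285 + 231)*(278 + 65) = 516*343 = 176988)
(-224757 + 231327)/(-73809 + R(-274, -174)) = (-224757 + 231327)/(-73809 + 176988) = 6570/103179 = 6570*(1/103179) = 2190/34393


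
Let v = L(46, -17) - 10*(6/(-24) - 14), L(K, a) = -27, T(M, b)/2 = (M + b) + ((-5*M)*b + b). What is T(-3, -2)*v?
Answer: -8547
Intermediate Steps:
T(M, b) = 2*M + 4*b - 10*M*b (T(M, b) = 2*((M + b) + ((-5*M)*b + b)) = 2*((M + b) + (-5*M*b + b)) = 2*((M + b) + (b - 5*M*b)) = 2*(M + 2*b - 5*M*b) = 2*M + 4*b - 10*M*b)
v = 231/2 (v = -27 - 10*(6/(-24) - 14) = -27 - 10*(6*(-1/24) - 14) = -27 - 10*(-1/4 - 14) = -27 - 10*(-57/4) = -27 + 285/2 = 231/2 ≈ 115.50)
T(-3, -2)*v = (2*(-3) + 4*(-2) - 10*(-3)*(-2))*(231/2) = (-6 - 8 - 60)*(231/2) = -74*231/2 = -8547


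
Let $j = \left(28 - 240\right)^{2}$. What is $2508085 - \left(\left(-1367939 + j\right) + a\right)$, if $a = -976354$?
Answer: $4807434$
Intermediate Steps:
$j = 44944$ ($j = \left(-212\right)^{2} = 44944$)
$2508085 - \left(\left(-1367939 + j\right) + a\right) = 2508085 - \left(\left(-1367939 + 44944\right) - 976354\right) = 2508085 - \left(-1322995 - 976354\right) = 2508085 - -2299349 = 2508085 + 2299349 = 4807434$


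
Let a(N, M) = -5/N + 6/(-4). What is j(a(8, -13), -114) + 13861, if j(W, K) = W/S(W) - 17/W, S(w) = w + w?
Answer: 27739/2 ≈ 13870.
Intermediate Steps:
S(w) = 2*w
a(N, M) = -3/2 - 5/N (a(N, M) = -5/N + 6*(-1/4) = -5/N - 3/2 = -3/2 - 5/N)
j(W, K) = 1/2 - 17/W (j(W, K) = W/((2*W)) - 17/W = W*(1/(2*W)) - 17/W = 1/2 - 17/W)
j(a(8, -13), -114) + 13861 = (-34 + (-3/2 - 5/8))/(2*(-3/2 - 5/8)) + 13861 = (-34 - 17/8)/(2*(-17/8)) + 13861 = (1/2)*(-8/17)*(-289/8) + 13861 = 17/2 + 13861 = 27739/2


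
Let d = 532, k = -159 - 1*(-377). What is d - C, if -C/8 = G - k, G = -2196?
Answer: -18780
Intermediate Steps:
k = 218 (k = -159 + 377 = 218)
C = 19312 (C = -8*(-2196 - 1*218) = -8*(-2196 - 218) = -8*(-2414) = 19312)
d - C = 532 - 1*19312 = 532 - 19312 = -18780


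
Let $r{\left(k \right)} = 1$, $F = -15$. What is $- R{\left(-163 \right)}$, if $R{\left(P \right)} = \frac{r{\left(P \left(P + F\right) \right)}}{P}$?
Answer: $\frac{1}{163} \approx 0.006135$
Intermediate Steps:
$R{\left(P \right)} = \frac{1}{P}$ ($R{\left(P \right)} = 1 \frac{1}{P} = \frac{1}{P}$)
$- R{\left(-163 \right)} = - \frac{1}{-163} = \left(-1\right) \left(- \frac{1}{163}\right) = \frac{1}{163}$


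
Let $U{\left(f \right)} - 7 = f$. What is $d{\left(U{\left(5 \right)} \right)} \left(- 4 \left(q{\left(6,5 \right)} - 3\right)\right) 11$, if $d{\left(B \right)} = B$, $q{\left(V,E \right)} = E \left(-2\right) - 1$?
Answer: $7392$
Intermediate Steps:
$q{\left(V,E \right)} = -1 - 2 E$ ($q{\left(V,E \right)} = - 2 E - 1 = -1 - 2 E$)
$U{\left(f \right)} = 7 + f$
$d{\left(U{\left(5 \right)} \right)} \left(- 4 \left(q{\left(6,5 \right)} - 3\right)\right) 11 = \left(7 + 5\right) \left(- 4 \left(\left(-1 - 10\right) - 3\right)\right) 11 = 12 \left(- 4 \left(\left(-1 - 10\right) - 3\right)\right) 11 = 12 \left(- 4 \left(-11 - 3\right)\right) 11 = 12 \left(\left(-4\right) \left(-14\right)\right) 11 = 12 \cdot 56 \cdot 11 = 672 \cdot 11 = 7392$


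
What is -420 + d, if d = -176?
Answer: -596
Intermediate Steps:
-420 + d = -420 - 176 = -596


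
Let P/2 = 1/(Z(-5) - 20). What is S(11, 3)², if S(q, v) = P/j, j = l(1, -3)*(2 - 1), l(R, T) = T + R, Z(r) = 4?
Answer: 1/256 ≈ 0.0039063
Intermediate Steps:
P = -⅛ (P = 2/(4 - 20) = 2/(-16) = 2*(-1/16) = -⅛ ≈ -0.12500)
l(R, T) = R + T
j = -2 (j = (1 - 3)*(2 - 1) = -2*1 = -2)
S(q, v) = 1/16 (S(q, v) = -⅛/(-2) = -⅛*(-½) = 1/16)
S(11, 3)² = (1/16)² = 1/256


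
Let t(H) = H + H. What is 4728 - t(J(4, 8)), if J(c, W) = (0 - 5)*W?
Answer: 4808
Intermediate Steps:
J(c, W) = -5*W
t(H) = 2*H
4728 - t(J(4, 8)) = 4728 - 2*(-5*8) = 4728 - 2*(-40) = 4728 - 1*(-80) = 4728 + 80 = 4808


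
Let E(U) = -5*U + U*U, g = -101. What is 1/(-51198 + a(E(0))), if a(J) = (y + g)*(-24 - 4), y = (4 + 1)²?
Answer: -1/49070 ≈ -2.0379e-5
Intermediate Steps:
E(U) = U² - 5*U (E(U) = -5*U + U² = U² - 5*U)
y = 25 (y = 5² = 25)
a(J) = 2128 (a(J) = (25 - 101)*(-24 - 4) = -76*(-28) = 2128)
1/(-51198 + a(E(0))) = 1/(-51198 + 2128) = 1/(-49070) = -1/49070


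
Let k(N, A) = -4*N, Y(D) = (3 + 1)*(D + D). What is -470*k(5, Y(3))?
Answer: 9400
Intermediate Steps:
Y(D) = 8*D (Y(D) = 4*(2*D) = 8*D)
-470*k(5, Y(3)) = -(-1880)*5 = -470*(-20) = 9400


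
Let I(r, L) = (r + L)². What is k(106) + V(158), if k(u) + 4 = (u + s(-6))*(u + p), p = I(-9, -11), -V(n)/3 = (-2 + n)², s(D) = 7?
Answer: -15834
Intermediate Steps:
I(r, L) = (L + r)²
V(n) = -3*(-2 + n)²
p = 400 (p = (-11 - 9)² = (-20)² = 400)
k(u) = -4 + (7 + u)*(400 + u) (k(u) = -4 + (u + 7)*(u + 400) = -4 + (7 + u)*(400 + u))
k(106) + V(158) = (2796 + 106² + 407*106) - 3*(-2 + 158)² = (2796 + 11236 + 43142) - 3*156² = 57174 - 3*24336 = 57174 - 73008 = -15834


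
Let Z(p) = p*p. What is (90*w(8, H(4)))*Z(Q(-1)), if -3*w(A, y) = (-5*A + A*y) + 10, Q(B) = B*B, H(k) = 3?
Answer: 180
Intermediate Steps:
Q(B) = B²
Z(p) = p²
w(A, y) = -10/3 + 5*A/3 - A*y/3 (w(A, y) = -((-5*A + A*y) + 10)/3 = -(10 - 5*A + A*y)/3 = -10/3 + 5*A/3 - A*y/3)
(90*w(8, H(4)))*Z(Q(-1)) = (90*(-10/3 + (5/3)*8 - ⅓*8*3))*((-1)²)² = (90*(-10/3 + 40/3 - 8))*1² = (90*2)*1 = 180*1 = 180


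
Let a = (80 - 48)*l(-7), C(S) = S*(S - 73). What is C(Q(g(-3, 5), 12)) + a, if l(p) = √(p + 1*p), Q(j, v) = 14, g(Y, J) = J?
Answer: -826 + 32*I*√14 ≈ -826.0 + 119.73*I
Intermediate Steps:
l(p) = √2*√p (l(p) = √(p + p) = √(2*p) = √2*√p)
C(S) = S*(-73 + S)
a = 32*I*√14 (a = (80 - 48)*(√2*√(-7)) = 32*(√2*(I*√7)) = 32*(I*√14) = 32*I*√14 ≈ 119.73*I)
C(Q(g(-3, 5), 12)) + a = 14*(-73 + 14) + 32*I*√14 = 14*(-59) + 32*I*√14 = -826 + 32*I*√14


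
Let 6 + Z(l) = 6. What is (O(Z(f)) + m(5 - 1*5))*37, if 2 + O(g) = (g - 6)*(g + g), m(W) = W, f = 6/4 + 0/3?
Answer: -74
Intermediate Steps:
f = 3/2 (f = 6*(1/4) + 0*(1/3) = 3/2 + 0 = 3/2 ≈ 1.5000)
Z(l) = 0 (Z(l) = -6 + 6 = 0)
O(g) = -2 + 2*g*(-6 + g) (O(g) = -2 + (g - 6)*(g + g) = -2 + (-6 + g)*(2*g) = -2 + 2*g*(-6 + g))
(O(Z(f)) + m(5 - 1*5))*37 = ((-2 - 12*0 + 2*0**2) + (5 - 1*5))*37 = ((-2 + 0 + 2*0) + (5 - 5))*37 = ((-2 + 0 + 0) + 0)*37 = (-2 + 0)*37 = -2*37 = -74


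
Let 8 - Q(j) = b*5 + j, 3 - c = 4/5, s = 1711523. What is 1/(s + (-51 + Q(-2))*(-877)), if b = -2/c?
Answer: 11/19178430 ≈ 5.7356e-7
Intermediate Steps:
c = 11/5 (c = 3 - 4/5 = 11/5 ≈ 2.2000)
b = -10/11 (b = -2/11/5 = -2*5/11 = -10/11 ≈ -0.90909)
Q(j) = 138/11 - j (Q(j) = 8 - (-10/11*5 + j) = 8 - (-50/11 + j) = 8 + (50/11 - j) = 138/11 - j)
1/(s + (-51 + Q(-2))*(-877)) = 1/(1711523 + (-51 + (138/11 - 1*(-2)))*(-877)) = 1/(1711523 + (-51 + (138/11 + 2))*(-877)) = 1/(1711523 + (-51 + 160/11)*(-877)) = 1/(1711523 - 401/11*(-877)) = 1/(1711523 + 351677/11) = 1/(19178430/11) = 11/19178430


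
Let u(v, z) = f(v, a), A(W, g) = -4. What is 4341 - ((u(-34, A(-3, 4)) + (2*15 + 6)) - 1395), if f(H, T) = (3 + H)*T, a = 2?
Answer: 5762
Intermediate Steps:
f(H, T) = T*(3 + H)
u(v, z) = 6 + 2*v (u(v, z) = 2*(3 + v) = 6 + 2*v)
4341 - ((u(-34, A(-3, 4)) + (2*15 + 6)) - 1395) = 4341 - (((6 + 2*(-34)) + (2*15 + 6)) - 1395) = 4341 - (((6 - 68) + (30 + 6)) - 1395) = 4341 - ((-62 + 36) - 1395) = 4341 - (-26 - 1395) = 4341 - 1*(-1421) = 4341 + 1421 = 5762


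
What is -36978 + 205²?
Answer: 5047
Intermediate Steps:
-36978 + 205² = -36978 + 42025 = 5047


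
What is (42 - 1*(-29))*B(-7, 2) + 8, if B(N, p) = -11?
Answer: -773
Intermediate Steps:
(42 - 1*(-29))*B(-7, 2) + 8 = (42 - 1*(-29))*(-11) + 8 = (42 + 29)*(-11) + 8 = 71*(-11) + 8 = -781 + 8 = -773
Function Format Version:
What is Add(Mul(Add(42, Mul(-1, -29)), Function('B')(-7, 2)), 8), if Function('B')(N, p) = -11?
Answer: -773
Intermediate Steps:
Add(Mul(Add(42, Mul(-1, -29)), Function('B')(-7, 2)), 8) = Add(Mul(Add(42, Mul(-1, -29)), -11), 8) = Add(Mul(Add(42, 29), -11), 8) = Add(Mul(71, -11), 8) = Add(-781, 8) = -773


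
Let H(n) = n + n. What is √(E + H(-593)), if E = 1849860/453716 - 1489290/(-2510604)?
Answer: I*√2661173865848616286098486/47462550186 ≈ 34.37*I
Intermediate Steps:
H(n) = 2*n
E = 221665859045/47462550186 (E = 1849860*(1/453716) - 1489290*(-1/2510604) = 462465/113429 + 248215/418434 = 221665859045/47462550186 ≈ 4.6703)
√(E + H(-593)) = √(221665859045/47462550186 + 2*(-593)) = √(221665859045/47462550186 - 1186) = √(-56068918661551/47462550186) = I*√2661173865848616286098486/47462550186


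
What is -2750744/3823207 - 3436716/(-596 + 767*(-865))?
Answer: 11312642364268/2538804431557 ≈ 4.4559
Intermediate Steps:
-2750744/3823207 - 3436716/(-596 + 767*(-865)) = -2750744*1/3823207 - 3436716/(-596 - 663455) = -2750744/3823207 - 3436716/(-664051) = -2750744/3823207 - 3436716*(-1/664051) = -2750744/3823207 + 3436716/664051 = 11312642364268/2538804431557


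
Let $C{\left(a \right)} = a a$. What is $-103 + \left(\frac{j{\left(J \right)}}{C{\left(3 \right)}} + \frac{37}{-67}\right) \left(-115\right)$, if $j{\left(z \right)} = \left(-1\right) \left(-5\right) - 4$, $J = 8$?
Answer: $- \frac{31519}{603} \approx -52.27$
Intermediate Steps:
$C{\left(a \right)} = a^{2}$
$j{\left(z \right)} = 1$ ($j{\left(z \right)} = 5 - 4 = 1$)
$-103 + \left(\frac{j{\left(J \right)}}{C{\left(3 \right)}} + \frac{37}{-67}\right) \left(-115\right) = -103 + \left(1 \frac{1}{3^{2}} + \frac{37}{-67}\right) \left(-115\right) = -103 + \left(1 \cdot \frac{1}{9} + 37 \left(- \frac{1}{67}\right)\right) \left(-115\right) = -103 + \left(1 \cdot \frac{1}{9} - \frac{37}{67}\right) \left(-115\right) = -103 + \left(\frac{1}{9} - \frac{37}{67}\right) \left(-115\right) = -103 - - \frac{30590}{603} = -103 + \frac{30590}{603} = - \frac{31519}{603}$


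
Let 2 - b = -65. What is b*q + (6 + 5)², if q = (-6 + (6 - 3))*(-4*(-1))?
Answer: -683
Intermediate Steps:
b = 67 (b = 2 - 1*(-65) = 2 + 65 = 67)
q = -12 (q = (-6 + 3)*4 = -3*4 = -12)
b*q + (6 + 5)² = 67*(-12) + (6 + 5)² = -804 + 11² = -804 + 121 = -683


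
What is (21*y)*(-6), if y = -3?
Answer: 378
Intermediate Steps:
(21*y)*(-6) = (21*(-3))*(-6) = -63*(-6) = 378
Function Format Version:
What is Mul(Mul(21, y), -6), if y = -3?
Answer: 378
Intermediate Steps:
Mul(Mul(21, y), -6) = Mul(Mul(21, -3), -6) = Mul(-63, -6) = 378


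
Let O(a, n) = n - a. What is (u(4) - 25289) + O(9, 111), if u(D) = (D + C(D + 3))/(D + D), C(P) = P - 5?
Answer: -100745/4 ≈ -25186.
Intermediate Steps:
C(P) = -5 + P
u(D) = (-2 + 2*D)/(2*D) (u(D) = (D + (-5 + (D + 3)))/(D + D) = (D + (-5 + (3 + D)))/((2*D)) = (D + (-2 + D))*(1/(2*D)) = (-2 + 2*D)*(1/(2*D)) = (-2 + 2*D)/(2*D))
(u(4) - 25289) + O(9, 111) = ((-1 + 4)/4 - 25289) + (111 - 1*9) = ((¼)*3 - 25289) + (111 - 9) = (¾ - 25289) + 102 = -101153/4 + 102 = -100745/4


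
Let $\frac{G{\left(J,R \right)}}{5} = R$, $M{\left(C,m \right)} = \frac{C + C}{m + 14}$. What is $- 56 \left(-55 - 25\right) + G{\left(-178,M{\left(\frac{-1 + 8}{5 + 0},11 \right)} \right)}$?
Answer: $\frac{112014}{25} \approx 4480.6$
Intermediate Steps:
$M{\left(C,m \right)} = \frac{2 C}{14 + m}$
$G{\left(J,R \right)} = 5 R$
$- 56 \left(-55 - 25\right) + G{\left(-178,M{\left(\frac{-1 + 8}{5 + 0},11 \right)} \right)} = - 56 \left(-55 - 25\right) + 5 \frac{2 \frac{-1 + 8}{5 + 0}}{14 + 11} = \left(-56\right) \left(-80\right) + 5 \frac{2 \cdot \frac{7}{5}}{25} = 4480 + 5 \cdot 2 \cdot 7 \cdot \frac{1}{5} \cdot \frac{1}{25} = 4480 + 5 \cdot 2 \cdot \frac{7}{5} \cdot \frac{1}{25} = 4480 + 5 \cdot \frac{14}{125} = 4480 + \frac{14}{25} = \frac{112014}{25}$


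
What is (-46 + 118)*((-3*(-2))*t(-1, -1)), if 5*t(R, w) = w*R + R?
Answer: 0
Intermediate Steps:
t(R, w) = R/5 + R*w/5 (t(R, w) = (w*R + R)/5 = (R*w + R)/5 = (R + R*w)/5 = R/5 + R*w/5)
(-46 + 118)*((-3*(-2))*t(-1, -1)) = (-46 + 118)*((-3*(-2))*((1/5)*(-1)*(1 - 1))) = 72*(6*((1/5)*(-1)*0)) = 72*(6*0) = 72*0 = 0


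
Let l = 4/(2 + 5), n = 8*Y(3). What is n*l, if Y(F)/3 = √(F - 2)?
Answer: 96/7 ≈ 13.714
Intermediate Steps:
Y(F) = 3*√(-2 + F) (Y(F) = 3*√(F - 2) = 3*√(-2 + F))
n = 24 (n = 8*(3*√(-2 + 3)) = 8*(3*√1) = 8*(3*1) = 8*3 = 24)
l = 4/7 ≈ 0.57143
n*l = 24*(4/7) = 96/7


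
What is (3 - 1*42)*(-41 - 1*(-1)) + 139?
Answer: 1699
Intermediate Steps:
(3 - 1*42)*(-41 - 1*(-1)) + 139 = (3 - 42)*(-41 + 1) + 139 = -39*(-40) + 139 = 1560 + 139 = 1699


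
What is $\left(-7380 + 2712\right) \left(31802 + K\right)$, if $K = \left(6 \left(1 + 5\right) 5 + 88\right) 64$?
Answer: $-228517272$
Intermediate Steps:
$K = 17152$ ($K = \left(6 \cdot 6 \cdot 5 + 88\right) 64 = \left(36 \cdot 5 + 88\right) 64 = \left(180 + 88\right) 64 = 268 \cdot 64 = 17152$)
$\left(-7380 + 2712\right) \left(31802 + K\right) = \left(-7380 + 2712\right) \left(31802 + 17152\right) = \left(-4668\right) 48954 = -228517272$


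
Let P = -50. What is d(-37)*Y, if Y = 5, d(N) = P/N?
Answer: 250/37 ≈ 6.7568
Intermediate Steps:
d(N) = -50/N
d(-37)*Y = -50/(-37)*5 = -50*(-1/37)*5 = (50/37)*5 = 250/37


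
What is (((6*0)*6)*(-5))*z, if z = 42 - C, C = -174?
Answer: 0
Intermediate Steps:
z = 216 (z = 42 - 1*(-174) = 42 + 174 = 216)
(((6*0)*6)*(-5))*z = (((6*0)*6)*(-5))*216 = ((0*6)*(-5))*216 = (0*(-5))*216 = 0*216 = 0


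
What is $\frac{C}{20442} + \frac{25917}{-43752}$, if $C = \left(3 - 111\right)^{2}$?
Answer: $- \frac{1081777}{49687688} \approx -0.021772$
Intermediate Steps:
$C = 11664$ ($C = \left(-108\right)^{2} = 11664$)
$\frac{C}{20442} + \frac{25917}{-43752} = \frac{11664}{20442} + \frac{25917}{-43752} = 11664 \cdot \frac{1}{20442} + 25917 \left(- \frac{1}{43752}\right) = \frac{1944}{3407} - \frac{8639}{14584} = - \frac{1081777}{49687688}$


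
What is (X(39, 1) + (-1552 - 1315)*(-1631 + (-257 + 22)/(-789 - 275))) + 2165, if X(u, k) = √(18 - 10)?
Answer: 4976975743/1064 + 2*√2 ≈ 4.6776e+6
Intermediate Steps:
X(u, k) = 2*√2 (X(u, k) = √8 = 2*√2)
(X(39, 1) + (-1552 - 1315)*(-1631 + (-257 + 22)/(-789 - 275))) + 2165 = (2*√2 + (-1552 - 1315)*(-1631 + (-257 + 22)/(-789 - 275))) + 2165 = (2*√2 - 2867*(-1631 - 235/(-1064))) + 2165 = (2*√2 - 2867*(-1631 - 235*(-1/1064))) + 2165 = (2*√2 - 2867*(-1631 + 235/1064)) + 2165 = (2*√2 - 2867*(-1735149/1064)) + 2165 = (2*√2 + 4974672183/1064) + 2165 = (4974672183/1064 + 2*√2) + 2165 = 4976975743/1064 + 2*√2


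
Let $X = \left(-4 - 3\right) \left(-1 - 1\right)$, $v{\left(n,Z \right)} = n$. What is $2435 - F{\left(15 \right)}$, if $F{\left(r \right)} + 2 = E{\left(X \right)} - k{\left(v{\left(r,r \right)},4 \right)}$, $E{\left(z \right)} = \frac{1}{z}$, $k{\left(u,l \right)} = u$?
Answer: $\frac{34327}{14} \approx 2451.9$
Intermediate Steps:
$X = 14$ ($X = \left(-7\right) \left(-2\right) = 14$)
$F{\left(r \right)} = - \frac{27}{14} - r$ ($F{\left(r \right)} = -2 - \left(- \frac{1}{14} + r\right) = - \frac{27}{14} - r$)
$2435 - F{\left(15 \right)} = 2435 - \left(- \frac{27}{14} - 15\right) = 2435 - - \frac{237}{14} = 2435 + \frac{237}{14} = \frac{34327}{14}$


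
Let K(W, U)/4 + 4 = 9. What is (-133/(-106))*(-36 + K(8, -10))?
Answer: -1064/53 ≈ -20.075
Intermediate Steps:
K(W, U) = 20 (K(W, U) = -16 + 4*9 = -16 + 36 = 20)
(-133/(-106))*(-36 + K(8, -10)) = (-133/(-106))*(-36 + 20) = -133*(-1/106)*(-16) = (133/106)*(-16) = -1064/53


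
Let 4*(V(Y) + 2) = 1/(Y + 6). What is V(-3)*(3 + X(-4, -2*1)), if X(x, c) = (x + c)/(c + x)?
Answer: -23/3 ≈ -7.6667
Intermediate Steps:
X(x, c) = 1 (X(x, c) = (c + x)/(c + x) = 1)
V(Y) = -2 + 1/(4*(6 + Y)) (V(Y) = -2 + 1/(4*(Y + 6)) = -2 + 1/(4*(6 + Y)))
V(-3)*(3 + X(-4, -2*1)) = ((-47 - 8*(-3))/(4*(6 - 3)))*(3 + 1) = ((¼)*(-47 + 24)/3)*4 = ((¼)*(⅓)*(-23))*4 = -23/12*4 = -23/3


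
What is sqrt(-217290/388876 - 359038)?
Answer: I*sqrt(13573860525874582)/194438 ≈ 599.2*I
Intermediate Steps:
sqrt(-217290/388876 - 359038) = sqrt(-217290*1/388876 - 359038) = sqrt(-108645/194438 - 359038) = sqrt(-69810739289/194438) = I*sqrt(13573860525874582)/194438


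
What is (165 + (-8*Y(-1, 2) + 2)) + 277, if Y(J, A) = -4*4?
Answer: 572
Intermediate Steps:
Y(J, A) = -16
(165 + (-8*Y(-1, 2) + 2)) + 277 = (165 + (-8*(-16) + 2)) + 277 = (165 + (128 + 2)) + 277 = (165 + 130) + 277 = 295 + 277 = 572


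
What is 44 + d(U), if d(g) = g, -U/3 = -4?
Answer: 56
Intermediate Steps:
U = 12 (U = -3*(-4) = 12)
44 + d(U) = 44 + 12 = 56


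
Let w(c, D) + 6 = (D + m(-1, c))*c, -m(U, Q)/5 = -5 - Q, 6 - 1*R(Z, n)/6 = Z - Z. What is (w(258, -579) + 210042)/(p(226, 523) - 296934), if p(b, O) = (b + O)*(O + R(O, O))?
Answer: 399924/121757 ≈ 3.2846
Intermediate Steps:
R(Z, n) = 36 (R(Z, n) = 36 - 6*(Z - Z) = 36 - 6*0 = 36 + 0 = 36)
m(U, Q) = 25 + 5*Q (m(U, Q) = -5*(-5 - Q) = 25 + 5*Q)
w(c, D) = -6 + c*(25 + D + 5*c) (w(c, D) = -6 + (D + (25 + 5*c))*c = -6 + (25 + D + 5*c)*c = -6 + c*(25 + D + 5*c))
p(b, O) = (36 + O)*(O + b) (p(b, O) = (b + O)*(O + 36) = (O + b)*(36 + O) = (36 + O)*(O + b))
(w(258, -579) + 210042)/(p(226, 523) - 296934) = ((-6 - 579*258 + 5*258*(5 + 258)) + 210042)/((523**2 + 36*523 + 36*226 + 523*226) - 296934) = ((-6 - 149382 + 5*258*263) + 210042)/((273529 + 18828 + 8136 + 118198) - 296934) = ((-6 - 149382 + 339270) + 210042)/(418691 - 296934) = (189882 + 210042)/121757 = 399924*(1/121757) = 399924/121757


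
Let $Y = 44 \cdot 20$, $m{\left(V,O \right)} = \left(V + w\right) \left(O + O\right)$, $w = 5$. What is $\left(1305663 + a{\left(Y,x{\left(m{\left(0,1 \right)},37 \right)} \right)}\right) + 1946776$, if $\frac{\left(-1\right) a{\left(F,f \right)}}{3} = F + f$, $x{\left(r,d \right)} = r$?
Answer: $3249769$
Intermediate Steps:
$m{\left(V,O \right)} = 2 O \left(5 + V\right)$ ($m{\left(V,O \right)} = \left(V + 5\right) \left(O + O\right) = \left(5 + V\right) 2 O = 2 O \left(5 + V\right)$)
$Y = 880$
$a{\left(F,f \right)} = - 3 F - 3 f$ ($a{\left(F,f \right)} = - 3 \left(F + f\right) = - 3 F - 3 f$)
$\left(1305663 + a{\left(Y,x{\left(m{\left(0,1 \right)},37 \right)} \right)}\right) + 1946776 = \left(1305663 - \left(2640 + 3 \cdot 2 \cdot 1 \left(5 + 0\right)\right)\right) + 1946776 = \left(1305663 - \left(2640 + 3 \cdot 2 \cdot 1 \cdot 5\right)\right) + 1946776 = \left(1305663 - 2670\right) + 1946776 = 1302993 + 1946776 = 3249769$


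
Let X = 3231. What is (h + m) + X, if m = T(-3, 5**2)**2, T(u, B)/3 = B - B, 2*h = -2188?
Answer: 2137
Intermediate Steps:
h = -1094 (h = (1/2)*(-2188) = -1094)
T(u, B) = 0 (T(u, B) = 3*(B - B) = 3*0 = 0)
m = 0 (m = 0**2 = 0)
(h + m) + X = (-1094 + 0) + 3231 = -1094 + 3231 = 2137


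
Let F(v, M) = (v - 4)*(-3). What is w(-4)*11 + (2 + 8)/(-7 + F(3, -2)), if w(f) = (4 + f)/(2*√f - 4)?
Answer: -5/2 ≈ -2.5000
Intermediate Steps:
F(v, M) = 12 - 3*v (F(v, M) = (-4 + v)*(-3) = 12 - 3*v)
w(f) = (4 + f)/(-4 + 2*√f)
w(-4)*11 + (2 + 8)/(-7 + F(3, -2)) = ((4 - 4)/(2*(-2 + √(-4))))*11 + (2 + 8)/(-7 + (12 - 3*3)) = ((½)*0/(-2 + 2*I))*11 + 10/(-7 + (12 - 9)) = ((½)*((-2 - 2*I)/8)*0)*11 + 10/(-7 + 3) = 0*11 + 10/(-4) = 0 + 10*(-¼) = 0 - 5/2 = -5/2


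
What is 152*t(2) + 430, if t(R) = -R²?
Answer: -178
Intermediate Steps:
152*t(2) + 430 = 152*(-1*2²) + 430 = 152*(-1*4) + 430 = 152*(-4) + 430 = -608 + 430 = -178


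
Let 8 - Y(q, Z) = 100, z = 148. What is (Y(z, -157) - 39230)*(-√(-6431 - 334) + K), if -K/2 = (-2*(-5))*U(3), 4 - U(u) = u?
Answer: 786440 + 39322*I*√6765 ≈ 7.8644e+5 + 3.2342e+6*I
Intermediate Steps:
U(u) = 4 - u
Y(q, Z) = -92 (Y(q, Z) = 8 - 1*100 = 8 - 100 = -92)
K = -20 (K = -2*(-2*(-5))*(4 - 1*3) = -20*(4 - 3) = -20 ≈ -20.000)
(Y(z, -157) - 39230)*(-√(-6431 - 334) + K) = (-92 - 39230)*(-√(-6431 - 334) - 20) = -39322*(-√(-6765) - 20) = -39322*(-I*√6765 - 20) = -39322*(-20 - I*√6765) = 786440 + 39322*I*√6765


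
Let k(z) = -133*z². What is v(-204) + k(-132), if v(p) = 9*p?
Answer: -2319228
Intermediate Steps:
v(-204) + k(-132) = 9*(-204) - 133*(-132)² = -1836 - 133*17424 = -1836 - 2317392 = -2319228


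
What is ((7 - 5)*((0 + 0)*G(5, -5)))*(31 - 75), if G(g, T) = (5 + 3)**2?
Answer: 0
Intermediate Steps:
G(g, T) = 64 (G(g, T) = 8**2 = 64)
((7 - 5)*((0 + 0)*G(5, -5)))*(31 - 75) = ((7 - 5)*((0 + 0)*64))*(31 - 75) = (2*(0*64))*(-44) = (2*0)*(-44) = 0*(-44) = 0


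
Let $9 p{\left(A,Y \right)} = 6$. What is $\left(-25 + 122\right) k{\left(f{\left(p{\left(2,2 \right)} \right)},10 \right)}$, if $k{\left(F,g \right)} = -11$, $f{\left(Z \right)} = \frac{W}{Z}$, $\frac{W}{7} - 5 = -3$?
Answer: $-1067$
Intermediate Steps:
$W = 14$ ($W = 35 + 7 \left(-3\right) = 35 - 21 = 14$)
$p{\left(A,Y \right)} = \frac{2}{3}$ ($p{\left(A,Y \right)} = \frac{1}{9} \cdot 6 = \frac{2}{3}$)
$f{\left(Z \right)} = \frac{14}{Z}$
$\left(-25 + 122\right) k{\left(f{\left(p{\left(2,2 \right)} \right)},10 \right)} = \left(-25 + 122\right) \left(-11\right) = 97 \left(-11\right) = -1067$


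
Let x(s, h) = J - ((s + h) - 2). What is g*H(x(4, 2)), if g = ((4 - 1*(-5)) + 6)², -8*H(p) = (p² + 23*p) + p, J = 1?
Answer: 14175/8 ≈ 1771.9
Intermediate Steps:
x(s, h) = 3 - h - s (x(s, h) = 1 - ((s + h) - 2) = 1 - ((h + s) - 2) = 1 - (-2 + h + s) = 1 + (2 - h - s) = 3 - h - s)
H(p) = -3*p - p²/8 (H(p) = -((p² + 23*p) + p)/8 = -(p² + 24*p)/8 = -3*p - p²/8)
g = 225 (g = ((4 + 5) + 6)² = (9 + 6)² = 15² = 225)
g*H(x(4, 2)) = 225*(-(3 - 1*2 - 1*4)*(24 + (3 - 1*2 - 1*4))/8) = 225*(-(3 - 2 - 4)*(24 + (3 - 2 - 4))/8) = 225*(-⅛*(-3)*(24 - 3)) = 225*(-⅛*(-3)*21) = 225*(63/8) = 14175/8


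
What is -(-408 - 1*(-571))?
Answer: -163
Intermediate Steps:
-(-408 - 1*(-571)) = -(-408 + 571) = -1*163 = -163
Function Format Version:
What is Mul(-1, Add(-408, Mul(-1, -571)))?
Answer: -163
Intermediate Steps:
Mul(-1, Add(-408, Mul(-1, -571))) = Mul(-1, Add(-408, 571)) = Mul(-1, 163) = -163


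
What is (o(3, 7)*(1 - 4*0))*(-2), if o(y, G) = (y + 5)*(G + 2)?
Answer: -144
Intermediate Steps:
o(y, G) = (2 + G)*(5 + y) (o(y, G) = (5 + y)*(2 + G) = (2 + G)*(5 + y))
(o(3, 7)*(1 - 4*0))*(-2) = ((10 + 2*3 + 5*7 + 7*3)*(1 - 4*0))*(-2) = ((10 + 6 + 35 + 21)*(1 + 0))*(-2) = (72*1)*(-2) = 72*(-2) = -144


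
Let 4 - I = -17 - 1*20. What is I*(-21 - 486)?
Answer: -20787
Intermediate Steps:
I = 41 (I = 4 - (-17 - 1*20) = 4 - (-17 - 20) = 4 - 1*(-37) = 4 + 37 = 41)
I*(-21 - 486) = 41*(-21 - 486) = 41*(-507) = -20787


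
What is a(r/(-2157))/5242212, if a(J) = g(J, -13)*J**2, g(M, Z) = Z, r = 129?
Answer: -24037/2710019157732 ≈ -8.8697e-9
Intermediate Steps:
a(J) = -13*J**2
a(r/(-2157))/5242212 = -13*(129/(-2157))**2/5242212 = -13*(129*(-1/2157))**2*(1/5242212) = -13*(-43/719)**2*(1/5242212) = -13*1849/516961*(1/5242212) = -24037/516961*1/5242212 = -24037/2710019157732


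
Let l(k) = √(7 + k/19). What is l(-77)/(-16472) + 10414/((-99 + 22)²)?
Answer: 10414/5929 - √266/156484 ≈ 1.7563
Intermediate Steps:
l(k) = √(7 + k/19) (l(k) = √(7 + k*(1/19)) = √(7 + k/19))
l(-77)/(-16472) + 10414/((-99 + 22)²) = (√(2527 + 19*(-77))/19)/(-16472) + 10414/((-99 + 22)²) = (√(2527 - 1463)/19)*(-1/16472) + 10414/((-77)²) = (√1064/19)*(-1/16472) + 10414/5929 = ((2*√266)/19)*(-1/16472) + 10414*(1/5929) = (2*√266/19)*(-1/16472) + 10414/5929 = -√266/156484 + 10414/5929 = 10414/5929 - √266/156484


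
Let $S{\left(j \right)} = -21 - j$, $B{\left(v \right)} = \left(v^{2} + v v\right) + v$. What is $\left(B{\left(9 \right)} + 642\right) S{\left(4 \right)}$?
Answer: $-20325$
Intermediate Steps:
$B{\left(v \right)} = v + 2 v^{2}$ ($B{\left(v \right)} = \left(v^{2} + v^{2}\right) + v = 2 v^{2} + v = v + 2 v^{2}$)
$\left(B{\left(9 \right)} + 642\right) S{\left(4 \right)} = \left(9 \left(1 + 2 \cdot 9\right) + 642\right) \left(-21 - 4\right) = \left(9 \left(1 + 18\right) + 642\right) \left(-21 - 4\right) = \left(9 \cdot 19 + 642\right) \left(-25\right) = \left(171 + 642\right) \left(-25\right) = 813 \left(-25\right) = -20325$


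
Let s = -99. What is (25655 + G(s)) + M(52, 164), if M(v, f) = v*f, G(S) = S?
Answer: 34084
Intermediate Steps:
M(v, f) = f*v
(25655 + G(s)) + M(52, 164) = (25655 - 99) + 164*52 = 25556 + 8528 = 34084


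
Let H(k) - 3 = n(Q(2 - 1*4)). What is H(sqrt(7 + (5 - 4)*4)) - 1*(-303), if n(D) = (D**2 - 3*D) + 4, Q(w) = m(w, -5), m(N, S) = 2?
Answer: 308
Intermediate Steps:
Q(w) = 2
n(D) = 4 + D**2 - 3*D
H(k) = 5 (H(k) = 3 + (4 + 2**2 - 3*2) = 3 + (4 + 4 - 6) = 3 + 2 = 5)
H(sqrt(7 + (5 - 4)*4)) - 1*(-303) = 5 - 1*(-303) = 5 + 303 = 308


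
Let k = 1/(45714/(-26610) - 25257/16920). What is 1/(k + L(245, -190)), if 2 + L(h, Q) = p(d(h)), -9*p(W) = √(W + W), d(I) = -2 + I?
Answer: 11926415407165/3390632178337 - 10319365990129*√6/6781264356674 ≈ -0.21004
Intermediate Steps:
p(W) = -√2*√W/9 (p(W) = -√(W + W)/9 = -√2*√W/9)
L(h, Q) = -2 - √2*√(-2 + h)/9
k = -1000536/3212377 (k = 1/(45714*(-1/26610) - 25257*1/16920) = 1/(-7619/4435 - 8419/5640) = 1/(-3212377/1000536) = -1000536/3212377 ≈ -0.31146)
1/(k + L(245, -190)) = 1/(-1000536/3212377 + (-2 - √(-4 + 2*245)/9)) = 1/(-1000536/3212377 + (-2 - √(-4 + 490)/9)) = 1/(-1000536/3212377 + (-2 - √6)) = 1/(-7425290/3212377 - √6)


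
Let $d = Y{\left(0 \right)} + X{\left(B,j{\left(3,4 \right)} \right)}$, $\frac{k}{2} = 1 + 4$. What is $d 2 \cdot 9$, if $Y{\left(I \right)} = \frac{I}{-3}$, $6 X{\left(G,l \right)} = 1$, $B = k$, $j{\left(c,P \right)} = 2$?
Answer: $3$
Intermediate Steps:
$k = 10$ ($k = 2 \left(1 + 4\right) = 2 \cdot 5 = 10$)
$B = 10$
$X{\left(G,l \right)} = \frac{1}{6}$ ($X{\left(G,l \right)} = \frac{1}{6} \cdot 1 = \frac{1}{6}$)
$Y{\left(I \right)} = - \frac{I}{3}$ ($Y{\left(I \right)} = I \left(- \frac{1}{3}\right) = - \frac{I}{3}$)
$d = \frac{1}{6}$ ($d = \left(- \frac{1}{3}\right) 0 + \frac{1}{6} = 0 + \frac{1}{6} = \frac{1}{6} \approx 0.16667$)
$d 2 \cdot 9 = \frac{1}{6} \cdot 2 \cdot 9 = \frac{1}{3} \cdot 9 = 3$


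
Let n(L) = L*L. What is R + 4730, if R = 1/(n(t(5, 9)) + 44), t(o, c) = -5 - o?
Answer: 681121/144 ≈ 4730.0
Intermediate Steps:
n(L) = L**2
R = 1/144 (R = 1/((-5 - 1*5)**2 + 44) = 1/((-5 - 5)**2 + 44) = 1/((-10)**2 + 44) = 1/(100 + 44) = 1/144 ≈ 0.0069444)
R + 4730 = 1/144 + 4730 = 681121/144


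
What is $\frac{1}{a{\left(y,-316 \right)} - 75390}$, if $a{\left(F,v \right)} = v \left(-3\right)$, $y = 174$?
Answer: $- \frac{1}{74442} \approx -1.3433 \cdot 10^{-5}$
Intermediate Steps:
$a{\left(F,v \right)} = - 3 v$
$\frac{1}{a{\left(y,-316 \right)} - 75390} = \frac{1}{\left(-3\right) \left(-316\right) - 75390} = \frac{1}{948 - 75390} = \frac{1}{-74442} = - \frac{1}{74442}$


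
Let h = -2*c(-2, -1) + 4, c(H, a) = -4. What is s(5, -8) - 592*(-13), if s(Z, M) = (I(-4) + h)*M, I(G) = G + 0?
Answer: 7632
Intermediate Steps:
I(G) = G
h = 12 (h = -2*(-4) + 4 = 8 + 4 = 12)
s(Z, M) = 8*M (s(Z, M) = (-4 + 12)*M = 8*M)
s(5, -8) - 592*(-13) = 8*(-8) - 592*(-13) = -64 - 74*(-104) = -64 + 7696 = 7632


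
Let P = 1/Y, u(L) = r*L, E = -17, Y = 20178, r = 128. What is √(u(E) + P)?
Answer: I*√98440227134/6726 ≈ 46.648*I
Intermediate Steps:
u(L) = 128*L
P = 1/20178 ≈ 4.9559e-5
√(u(E) + P) = √(128*(-17) + 1/20178) = √(-2176 + 1/20178) = √(-43907327/20178) = I*√98440227134/6726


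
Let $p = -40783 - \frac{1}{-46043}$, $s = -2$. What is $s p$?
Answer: $\frac{3755543336}{46043} \approx 81566.0$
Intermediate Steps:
$p = - \frac{1877771668}{46043}$ ($p = -40783 - - \frac{1}{46043} = -40783 + \frac{1}{46043} = - \frac{1877771668}{46043} \approx -40783.0$)
$s p = \left(-2\right) \left(- \frac{1877771668}{46043}\right) = \frac{3755543336}{46043}$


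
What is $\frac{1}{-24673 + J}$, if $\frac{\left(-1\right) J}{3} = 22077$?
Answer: $- \frac{1}{90904} \approx -1.1001 \cdot 10^{-5}$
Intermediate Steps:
$J = -66231$ ($J = \left(-3\right) 22077 = -66231$)
$\frac{1}{-24673 + J} = \frac{1}{-24673 - 66231} = \frac{1}{-90904} = - \frac{1}{90904}$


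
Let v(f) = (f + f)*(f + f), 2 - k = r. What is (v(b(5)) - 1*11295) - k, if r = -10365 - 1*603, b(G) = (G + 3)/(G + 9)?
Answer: -1090921/49 ≈ -22264.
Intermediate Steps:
b(G) = (3 + G)/(9 + G)
r = -10968 (r = -10365 - 603 = -10968)
k = 10970 (k = 2 - 1*(-10968) = 2 + 10968 = 10970)
v(f) = 4*f² (v(f) = (2*f)*(2*f) = 4*f²)
(v(b(5)) - 1*11295) - k = (4*((3 + 5)/(9 + 5))² - 1*11295) - 1*10970 = (4*(8/14)² - 11295) - 10970 = (4*((1/14)*8)² - 11295) - 10970 = (4*(4/7)² - 11295) - 10970 = (4*(16/49) - 11295) - 10970 = (64/49 - 11295) - 10970 = -553391/49 - 10970 = -1090921/49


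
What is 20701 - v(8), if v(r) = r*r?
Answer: 20637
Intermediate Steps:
v(r) = r²
20701 - v(8) = 20701 - 1*8² = 20701 - 1*64 = 20701 - 64 = 20637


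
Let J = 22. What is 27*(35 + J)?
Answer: 1539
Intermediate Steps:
27*(35 + J) = 27*(35 + 22) = 27*57 = 1539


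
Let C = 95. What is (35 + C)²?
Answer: 16900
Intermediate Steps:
(35 + C)² = (35 + 95)² = 130² = 16900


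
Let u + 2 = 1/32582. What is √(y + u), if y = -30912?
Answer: I*√32817891953154/32582 ≈ 175.82*I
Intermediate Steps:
u = -65163/32582 (u = -2 + 1/32582 = -65163/32582 ≈ -2.0000)
√(y + u) = √(-30912 - 65163/32582) = √(-1007239947/32582) = I*√32817891953154/32582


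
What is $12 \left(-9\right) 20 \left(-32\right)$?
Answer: $69120$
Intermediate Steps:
$12 \left(-9\right) 20 \left(-32\right) = \left(-108\right) 20 \left(-32\right) = \left(-2160\right) \left(-32\right) = 69120$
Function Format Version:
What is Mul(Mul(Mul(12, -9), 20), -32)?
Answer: 69120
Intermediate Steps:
Mul(Mul(Mul(12, -9), 20), -32) = Mul(Mul(-108, 20), -32) = Mul(-2160, -32) = 69120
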